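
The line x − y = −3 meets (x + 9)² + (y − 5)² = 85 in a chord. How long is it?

7√2

The distance from (−9, 5) to the line is 11/√2, and r² = 85.
Chord = 2√(r² − d²) = 2·√(49/2) = 7√2.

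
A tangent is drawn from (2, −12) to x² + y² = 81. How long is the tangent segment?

Centre (0, 0), r² = 81. |PO|² = (2)² + (−12)² = 148.
By the tangent–radius right angle, tangent length = √(|PO|² − r²) = √67.

√67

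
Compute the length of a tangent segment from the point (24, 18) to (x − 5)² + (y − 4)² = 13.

4√34

With centre O = (5, 4), |OP|² = 557 and r² = 13.
By the tangent–radius right angle, tangent length = √(|PO|² − r²) = √544 = 4√34.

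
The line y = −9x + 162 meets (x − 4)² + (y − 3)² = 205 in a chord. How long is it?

√82

The distance from (4, 3) to the line is 123/√82, and r² = 205.
Chord = 2√(r² − d²) = 2·√(41/2) = √82.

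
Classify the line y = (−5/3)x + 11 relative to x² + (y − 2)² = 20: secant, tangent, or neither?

neither

Substituting the line into the circle gives 34x² − 270x + 549 = 0.
Discriminant = (−270)² − 4·34·(549) = −1764 < 0.
No real roots: the line does not meet the circle.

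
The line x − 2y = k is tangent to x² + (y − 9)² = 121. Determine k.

The line touches the circle iff its distance from (0, 9) is 11:
|1·0 − 2·9 − k| / √5 = 11
|k − (−18)| = 11√5.

k = −18 ± 11√5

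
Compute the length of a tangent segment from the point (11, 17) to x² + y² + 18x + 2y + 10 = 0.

2√163

Centre (−9, −1), r² = 72. |PO|² = (20)² + (18)² = 724.
Power of the point: PT² = |PO|² − r² = 652, so PT = 2√163.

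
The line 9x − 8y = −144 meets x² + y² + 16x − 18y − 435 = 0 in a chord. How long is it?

Express y = (144 + 9x)/8 and substitute into the circle:
145x² + 2320x − 27840 = 0  ⟹  x² + 16x − 192 = 0
x = 8 or x = −24, giving (8, 27) and (−24, −9).
Chord length = distance between (8, 27) and (−24, −9) = √2320 = 4√145.

4√145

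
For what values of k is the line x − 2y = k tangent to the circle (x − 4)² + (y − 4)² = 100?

The line touches the circle iff its distance from (4, 4) is 10:
|1·4 − 2·4 − k| / √5 = 10
|k − (−4)| = 10√5.

k = −4 ± 10√5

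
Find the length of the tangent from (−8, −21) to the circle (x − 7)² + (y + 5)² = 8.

With centre O = (7, −5), |OP|² = 481 and r² = 8.
The tangent meets the radius at right angles, so tangent² = |PO|² − r² = 481 − 8 = 473.

√473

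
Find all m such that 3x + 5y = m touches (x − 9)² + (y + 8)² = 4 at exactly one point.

Tangency holds when the distance from the centre (9, −8) to the line equals the radius 2:
|3·9 + 5·(−8) − m| / √34 = 2
|m − (−13)| = 2√34.

m = −13 ± 2√34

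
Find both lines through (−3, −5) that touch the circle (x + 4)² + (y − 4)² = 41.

A line y − (−5) = m(x − (−3)) is tangent when its distance from (−4, 4) is √41:
[m·(−1) − (9)]² = 41(m² + 1)
20m² − 9m − 20 = 0, so m = −4/5 or m = 5/4.
Through (−3, −5) these give 4x + 5y = −37 and 5x − 4y = 5.

4x + 5y = −37 and 5x − 4y = 5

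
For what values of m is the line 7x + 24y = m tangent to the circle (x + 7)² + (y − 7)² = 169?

Tangency holds when the distance from the centre (−7, 7) to the line equals the radius 13:
|7·(−7) + 24·7 − m| / √625 = 13
|m − (119)| = 13·25, so m = 444 or m = −206.

m = −206 or m = 444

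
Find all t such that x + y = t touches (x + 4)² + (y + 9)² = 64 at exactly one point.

t = −13 ± 8√2

The line touches the circle iff its distance from (−4, −9) is 8:
|1·(−4) + 1·(−9) − t| / √2 = 8
|t − (−13)| = 8√2.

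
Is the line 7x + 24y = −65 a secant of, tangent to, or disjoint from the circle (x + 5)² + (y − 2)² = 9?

disjoint

Substituting the line into the circle gives 625x² + 7342x + 21985 = 0.
Δ = 53904964 − 54962500 = −1057536.
No real roots: the line does not meet the circle.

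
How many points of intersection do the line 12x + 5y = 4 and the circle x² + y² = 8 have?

Centre (0, 0), r² = 8. Distance² from centre to line = (−4)²/169 = 16/169.
Since d² < r², the line cuts the circle twice.

2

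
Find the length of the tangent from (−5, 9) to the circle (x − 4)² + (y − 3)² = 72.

The centre is (4, 3) and r = 6√2. The square of the distance from P to the centre is 81 + 36 = 117.
Power of the point: PT² = |PO|² − r² = 45, so PT = 3√5.

3√5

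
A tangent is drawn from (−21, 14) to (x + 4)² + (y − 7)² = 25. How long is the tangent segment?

Centre (−4, 7), r² = 25. |PO|² = (−17)² + (7)² = 338.
Power of the point: PT² = |PO|² − r² = 313, so PT = √313.

√313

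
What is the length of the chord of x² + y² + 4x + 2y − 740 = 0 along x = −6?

The distance from (−2, −1) to the line is 4, and r² = 745.
Chord = 2√(r² − d²) = 2·√(729) = 54.

54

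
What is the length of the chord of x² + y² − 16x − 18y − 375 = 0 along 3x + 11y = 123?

Centre (8, 9), r² = 520. Perpendicular distance d from centre to line = |0| / √130 = 0/√130.
Half the chord is √(r² − d²) = √(520), so the full chord is 4√130.

4√130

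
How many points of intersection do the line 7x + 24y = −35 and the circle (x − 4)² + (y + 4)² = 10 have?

2

Substituting the line into the circle gives 625x² − 5462x + 7177 = 0.
Discriminant = (−5462)² − 4·625·(7177) = 11890944 > 0.
Two real roots: the line is a secant.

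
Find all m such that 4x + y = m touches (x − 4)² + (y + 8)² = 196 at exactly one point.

m = 8 ± 14√17

Tangency holds when the distance from the centre (4, −8) to the line equals the radius 14:
|4·4 + 1·(−8) − m| / √17 = 14
|m − (8)| = 14√17.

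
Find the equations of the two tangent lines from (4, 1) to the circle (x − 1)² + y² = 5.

Write the tangent as mx − y + (1 − m·(4)) = 0 and set its distance from the centre to √5:
[m·(−3) − (−1)]² = 5(m² + 1)
2m² − 3m − 2 = 0, so m = −1/2 or m = 2.
Through (4, 1) these give x + 2y = 6 and 2x − y = 7.

x + 2y = 6 and 2x − y = 7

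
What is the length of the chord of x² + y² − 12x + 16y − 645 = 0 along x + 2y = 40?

Centre (6, −8), r² = 745. Perpendicular distance d from centre to line = |−50| / √5 = 50/√5.
Chord = 2√(r² − d²) = 2·√(245) = 14√5.

14√5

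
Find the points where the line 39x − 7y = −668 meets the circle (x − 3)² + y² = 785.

Express y = (668 + 39x)/7 and substitute into the circle:
1570x² + 51810x + 408200 = 0  ⟹  x² + 33x + 260 = 0
x = −13 or x = −20, giving (−13, 23) and (−20, −16).

(−20, −16) and (−13, 23)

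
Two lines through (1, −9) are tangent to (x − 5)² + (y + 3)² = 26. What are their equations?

x − 5y = 46 and 5x + y = −4

Let a tangent through (1, −9) have slope m. Its distance from (5, −3) must equal √26:
[m·(4) − (6)]² = 26(m² + 1)
5m² + 24m − 5 = 0, so m = 1/5 or m = −5.
Through (1, −9) these give x − 5y = 46 and 5x + y = −4.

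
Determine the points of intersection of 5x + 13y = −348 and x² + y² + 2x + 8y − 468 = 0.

(−15, −21) and (−2, −26)

Substitute y = (−348 − 5x)/13:
194x² + 3298x + 5820 = 0  ⟹  x² + 17x + 30 = 0
x = −2 or x = −15, giving (−2, −26) and (−15, −21).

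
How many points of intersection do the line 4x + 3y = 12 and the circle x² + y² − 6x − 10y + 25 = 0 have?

d² = (4·3 + 3·5 − (12))²/25 = 9; r² = 9.
Since d² = r², the line is tangent.

1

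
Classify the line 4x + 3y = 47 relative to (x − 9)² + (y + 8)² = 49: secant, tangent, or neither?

tangent

d² = (4·9 + 3·(−8) − (47))²/25 = 49; r² = 49.
Since d² = r², the line is tangent.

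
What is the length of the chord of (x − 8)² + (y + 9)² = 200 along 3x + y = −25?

4√10

The distance from (8, −9) to the line is 40/√10, and r² = 200.
Chord = 2√(r² − d²) = 2·√(40) = 4√10.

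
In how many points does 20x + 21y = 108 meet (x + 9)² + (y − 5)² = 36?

0

Substituting the line into the circle gives 841x² + 7818x + 19854 = 0.
Δ = 61121124 − 66788856 = −5667732.
No real roots: the line does not meet the circle.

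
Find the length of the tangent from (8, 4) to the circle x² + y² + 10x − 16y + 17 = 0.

With centre O = (−5, 8), |OP|² = 185 and r² = 72.
Power of the point: PT² = |PO|² − r² = 113, so PT = √113.

√113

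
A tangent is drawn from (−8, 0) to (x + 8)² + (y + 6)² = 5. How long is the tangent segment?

√31

The centre is (−8, −6) and r = √5. The square of the distance from P to the centre is 0 + 36 = 36.
By the tangent–radius right angle, tangent length = √(|PO|² − r²) = √31.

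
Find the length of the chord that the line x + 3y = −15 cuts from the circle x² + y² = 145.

The distance from (0, 0) to the line is 15/√10, and r² = 145.
Chord = 2√(r² − d²) = 2·√(245/2) = 7√10.

7√10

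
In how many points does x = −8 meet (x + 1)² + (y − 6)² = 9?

Substituting the line into the circle gives y² − 12y + 76 = 0.
Δ = 144 − 304 = −160.
No real roots: the line does not meet the circle.

0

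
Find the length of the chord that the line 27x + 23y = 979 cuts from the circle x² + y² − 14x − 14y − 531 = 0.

The distance from (7, 7) to the line is 629/√1258, and r² = 629.
Chord = 2√(r² − d²) = 2·√(629/2) = √1258.

√1258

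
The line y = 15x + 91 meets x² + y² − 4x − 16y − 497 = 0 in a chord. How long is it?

3√226

The distance from (2, 8) to the line is 113/√226, and r² = 565.
Chord = 2√(r² − d²) = 2·√(1017/2) = 3√226.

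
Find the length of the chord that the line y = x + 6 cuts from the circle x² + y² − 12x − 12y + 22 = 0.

8√2

The distance from (6, 6) to the line is 6/√2, and r² = 50.
Half the chord is √(r² − d²) = √(32), so the full chord is 8√2.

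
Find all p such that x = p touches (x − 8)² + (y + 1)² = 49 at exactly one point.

p = 1 or p = 15

Tangency holds when the distance from the centre (8, −1) to the line equals the radius 7:
|1·8 + 0·(−1) − p| / √1 = 7
|p − (8)| = 7, so p = 15 or p = 1.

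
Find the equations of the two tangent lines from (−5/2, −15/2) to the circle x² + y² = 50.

x − 7y = 50 and x + y = −10

Let a tangent through (−5/2, −15/2) have slope m. Its distance from (0, 0) must equal 5√2:
(5/2m − (15/2))² = 50(m² + 1)
7m² + 6m − 1 = 0, so m = 1/7 or m = −1.
With m = 1/7: x − 7y = 50. With m = −1: x + y = −10.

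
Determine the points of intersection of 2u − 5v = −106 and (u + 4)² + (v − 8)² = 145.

Express v = (106 + 2u)/5 and substitute into the circle:
29u² + 464u + 1131 = 0  ⟹  u² + 16u + 39 = 0
u = −3 or u = −13, giving (−3, 20) and (−13, 16).

(−13, 16) and (−3, 20)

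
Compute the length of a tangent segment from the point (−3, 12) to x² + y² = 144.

Centre (0, 0), r² = 144. |PO|² = (−3)² + (12)² = 153.
By the tangent–radius right angle, tangent length = √(|PO|² − r²) = √9 = 3.

3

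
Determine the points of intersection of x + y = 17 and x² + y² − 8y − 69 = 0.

(6, 11) and (7, 10)

Substitute y = −x + 17:
2x² − 26x + 84 = 0  ⟹  x² − 13x + 42 = 0
x = 7 or x = 6, giving (7, 10) and (6, 11).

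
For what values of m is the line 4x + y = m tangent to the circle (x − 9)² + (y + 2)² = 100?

m = 34 ± 10√17

For a tangent, require d(centre, line) = r = 10.
|4·9 + 1·(−2) − m| / √17 = 10
|m − (34)| = 10√17.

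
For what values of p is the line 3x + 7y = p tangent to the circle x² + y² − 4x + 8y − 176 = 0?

Tangency holds when the distance from the centre (2, −4) to the line equals the radius 14:
|3·2 + 7·(−4) − p| / √58 = 14
|p − (−22)| = 14√58.

p = −22 ± 14√58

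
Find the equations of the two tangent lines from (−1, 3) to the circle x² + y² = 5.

x + 2y = 5 and 2x − y = −5

A line y − (3) = m(x − (−1)) is tangent when its distance from (0, 0) is √5:
(1m − (−3))² = 5(m² + 1)
2m² − 3m − 2 = 0, so m = −1/2 or m = 2.
With m = −1/2: x + 2y = 5. With m = 2: 2x − y = −5.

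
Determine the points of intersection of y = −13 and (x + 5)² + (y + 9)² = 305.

(−22, −13) and (12, −13)

From the line, y = −13. Substituting:
x² + 10x − 264 = 0
x = 12 or x = −22, giving (12, −13) and (−22, −13).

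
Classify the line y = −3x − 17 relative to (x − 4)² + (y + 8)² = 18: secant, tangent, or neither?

d² = (3·4 + 1·(−8) − (−17))²/10 = 441/10; r² = 18.
Since d² > r², the line lies outside the circle.

neither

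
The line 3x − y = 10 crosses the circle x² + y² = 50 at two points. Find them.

Substitute y = 3x − 10:
10x² − 60x + 50 = 0  ⟹  x² − 6x + 5 = 0
x = 5 or x = 1, giving (5, 5) and (1, −7).

(1, −7) and (5, 5)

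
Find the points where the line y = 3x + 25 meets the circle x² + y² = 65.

From the line, y = 3x + 25. Substituting:
10x² + 150x + 560 = 0  ⟹  x² + 15x + 56 = 0
x = −7 or x = −8, giving (−7, 4) and (−8, 1).

(−8, 1) and (−7, 4)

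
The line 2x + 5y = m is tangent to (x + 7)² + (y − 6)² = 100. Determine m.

m = 16 ± 10√29

For a tangent, require d(centre, line) = r = 10.
|2·(−7) + 5·6 − m| / √29 = 10
|m − (16)| = 10√29.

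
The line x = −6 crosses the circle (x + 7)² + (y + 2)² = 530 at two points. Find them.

The line gives x = −6. Substituting into the circle:
y² + 4y − 525 = 0
y = 21 or y = −25, giving (−6, 21) and (−6, −25).

(−6, −25) and (−6, 21)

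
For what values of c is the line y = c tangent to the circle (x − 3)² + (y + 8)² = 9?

The line touches the circle iff its distance from (3, −8) is 3:
|0·3 + 1·(−8) − c| / √1 = 3
|c − (−8)| = 3, so c = −5 or c = −11.

c = −11 or c = −5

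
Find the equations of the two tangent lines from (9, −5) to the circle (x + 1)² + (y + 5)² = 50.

x + y = 4 and x − y = 14

Let a tangent through (9, −5) have slope m. Its distance from (−1, −5) must equal 5√2:
[m·(−10) − (0)]² = 50(m² + 1)
m² − 1 = 0, so m = −1 or m = 1.
Through (9, −5) these give x + y = 4 and x − y = 14.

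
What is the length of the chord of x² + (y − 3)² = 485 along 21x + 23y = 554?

The distance from (0, 3) to the line is 485/√970, and r² = 485.
Half the chord is √(r² − d²) = √(485/2), so the full chord is √970.

√970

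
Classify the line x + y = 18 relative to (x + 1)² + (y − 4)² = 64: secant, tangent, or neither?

neither

Centre (−1, 4), r² = 64. Distance² from centre to line = (−15)²/2 = 225/2.
Since d² > r², the line lies outside the circle.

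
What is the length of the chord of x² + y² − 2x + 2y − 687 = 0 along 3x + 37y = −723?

√1378

Centre (1, −1), r² = 689. Perpendicular distance d from centre to line = |689| / √1378 = 689/√1378.
Half the chord is √(r² − d²) = √(689/2), so the full chord is √1378.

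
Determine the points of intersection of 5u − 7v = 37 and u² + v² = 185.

(−8, −11) and (13, 4)

Express v = (−37 + 5u)/7 and substitute into the circle:
74u² − 370u − 7696 = 0  ⟹  u² − 5u − 104 = 0
u = 13 or u = −8, giving (13, 4) and (−8, −11).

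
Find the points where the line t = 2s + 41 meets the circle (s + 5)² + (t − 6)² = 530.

(−24, −7) and (−6, 29)

Substitute t = 2s + 41:
5s² + 150s + 720 = 0  ⟹  s² + 30s + 144 = 0
s = −6 or s = −24, giving (−6, 29) and (−24, −7).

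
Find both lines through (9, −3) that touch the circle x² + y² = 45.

2x + y = 15 and x − 2y = 15

A line y − (−3) = m(x − (9)) is tangent when its distance from (0, 0) is 3√5:
(−9m − (3))² = 45(m² + 1)
2m² + 3m − 2 = 0, so m = −2 or m = 1/2.
Through (9, −3) these give 2x + y = 15 and x − 2y = 15.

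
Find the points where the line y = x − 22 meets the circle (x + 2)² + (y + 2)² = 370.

Substitute y = x − 22:
2x² − 36x + 34 = 0  ⟹  x² − 18x + 17 = 0
x = 17 or x = 1, giving (17, −5) and (1, −21).

(1, −21) and (17, −5)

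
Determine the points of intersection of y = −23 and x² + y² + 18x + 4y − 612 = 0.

Express y = −23 and substitute into the circle:
x² + 18x − 175 = 0
x = 7 or x = −25, giving (7, −23) and (−25, −23).

(−25, −23) and (7, −23)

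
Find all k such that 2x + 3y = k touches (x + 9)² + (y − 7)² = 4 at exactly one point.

k = 3 ± 2√13

For a tangent, require d(centre, line) = r = 2.
|2·(−9) + 3·7 − k| / √13 = 2
|k − (3)| = 2√13.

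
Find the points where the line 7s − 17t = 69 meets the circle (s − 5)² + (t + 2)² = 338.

(−12, −9) and (22, 5)

From the line, t = (−69 + 7s)/17. Substituting:
338s² − 3380s − 89232 = 0  ⟹  s² − 10s − 264 = 0
s = 22 or s = −12, giving (22, 5) and (−12, −9).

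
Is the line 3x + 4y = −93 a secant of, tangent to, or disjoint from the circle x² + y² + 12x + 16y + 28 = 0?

Substituting the line into the circle gives 25x² + 558x + 3145 = 0.
Δ = 311364 − 314500 = −3136.
No real roots: the line does not meet the circle.

disjoint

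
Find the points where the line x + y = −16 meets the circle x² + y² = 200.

(−14, −2) and (−2, −14)

Substitute y = −x − 16:
2x² + 32x + 56 = 0  ⟹  x² + 16x + 28 = 0
x = −2 or x = −14, giving (−2, −14) and (−14, −2).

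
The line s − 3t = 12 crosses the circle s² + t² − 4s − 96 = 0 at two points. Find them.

(−6, −6) and (12, 0)

Substitute t = (−12 + s)/3:
10s² − 60s − 720 = 0  ⟹  s² − 6s − 72 = 0
s = 12 or s = −6, giving (12, 0) and (−6, −6).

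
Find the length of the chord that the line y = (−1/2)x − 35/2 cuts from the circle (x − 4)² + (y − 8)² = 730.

Centre (4, 8), r² = 730. Perpendicular distance d from centre to line = |55| / √5 = 55/√5.
Chord = 2√(r² − d²) = 2·√(125) = 10√5.

10√5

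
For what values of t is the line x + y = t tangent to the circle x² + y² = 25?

t = ±5√2

The line touches the circle iff its distance from (0, 0) is 5:
|1·0 + 1·0 − t| / √2 = 5
|t| = 5√2.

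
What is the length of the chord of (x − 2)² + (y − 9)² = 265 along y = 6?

Centre (2, 9), r² = 265. Perpendicular distance d from centre to line = |3| / √1 = 3.
Chord = 2√(r² − d²) = 2·√(256) = 32.

32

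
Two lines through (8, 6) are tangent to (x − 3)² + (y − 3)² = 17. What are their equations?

A line y − (6) = m(x − (8)) is tangent when its distance from (3, 3) is √17:
(−5m − (−3))² = 17(m² + 1)
4m² − 15m − 4 = 0, so m = 4 or m = −1/4.
Through (8, 6) these give 4x − y = 26 and x + 4y = 32.

4x − y = 26 and x + 4y = 32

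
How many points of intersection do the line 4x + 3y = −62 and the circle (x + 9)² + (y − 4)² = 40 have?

0

Substituting the line into the circle gives 25x² + 754x + 5845 = 0.
Discriminant = (754)² − 4·25·(5845) = −15984 < 0.
No real roots: the line does not meet the circle.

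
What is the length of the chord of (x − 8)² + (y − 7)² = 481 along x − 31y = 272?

Centre (8, 7), r² = 481. Perpendicular distance d from centre to line = |−481| / √962 = 481/√962.
Half the chord is √(r² − d²) = √(481/2), so the full chord is √962.

√962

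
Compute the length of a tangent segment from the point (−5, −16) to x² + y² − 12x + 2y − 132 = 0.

The centre is (6, −1) and r = 13. The square of the distance from P to the centre is 121 + 225 = 346.
The tangent meets the radius at right angles, so tangent² = |PO|² − r² = 346 − 169 = 177.

√177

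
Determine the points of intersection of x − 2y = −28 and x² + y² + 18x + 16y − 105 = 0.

Express y = (28 + x)/2 and substitute into the circle:
5x² + 160x + 1260 = 0  ⟹  x² + 32x + 252 = 0
x = −14 or x = −18, giving (−14, 7) and (−18, 5).

(−18, 5) and (−14, 7)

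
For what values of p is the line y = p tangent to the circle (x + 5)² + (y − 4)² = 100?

The line touches the circle iff its distance from (−5, 4) is 10:
|0·(−5) + 1·4 − p| / √1 = 10
|p − (4)| = 10, so p = 14 or p = −6.

p = −6 or p = 14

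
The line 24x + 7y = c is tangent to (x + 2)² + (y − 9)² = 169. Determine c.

Tangency holds when the distance from the centre (−2, 9) to the line equals the radius 13:
|24·(−2) + 7·9 − c| / √625 = 13
|c − (15)| = 13·25, so c = 340 or c = −310.

c = −310 or c = 340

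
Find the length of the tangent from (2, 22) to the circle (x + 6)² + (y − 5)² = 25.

2√82

Centre (−6, 5), r² = 25. |PO|² = (8)² + (17)² = 353.
The tangent meets the radius at right angles, so tangent² = |PO|² − r² = 353 − 25 = 328.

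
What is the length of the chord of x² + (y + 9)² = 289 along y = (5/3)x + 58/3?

3√34

Express y = (58 + 5x)/3 and substitute into the circle:
34x² + 850x + 4624 = 0  ⟹  x² + 25x + 136 = 0
x = −8 or x = −17, giving (−8, 6) and (−17, −9).
Chord length = distance between (−8, 6) and (−17, −9) = √306 = 3√34.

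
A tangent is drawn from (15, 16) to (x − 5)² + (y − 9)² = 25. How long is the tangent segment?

2√31

With centre O = (5, 9), |OP|² = 149 and r² = 25.
By the tangent–radius right angle, tangent length = √(|PO|² − r²) = √124 = 2√31.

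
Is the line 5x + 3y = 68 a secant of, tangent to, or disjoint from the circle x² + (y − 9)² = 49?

disjoint

d² = (5·0 + 3·9 − (68))²/34 = 1681/34; r² = 49.
Since d² > r², the line lies outside the circle.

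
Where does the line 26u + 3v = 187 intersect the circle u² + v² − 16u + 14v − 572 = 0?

(5, 19) and (11, −33)

Substitute v = (187 − 26u)/3:
685u² − 10960u + 37675 = 0  ⟹  u² − 16u + 55 = 0
u = 11 or u = 5, giving (11, −33) and (5, 19).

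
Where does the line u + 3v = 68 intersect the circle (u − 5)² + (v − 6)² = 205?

Express v = (68 − u)/3 and substitute into the circle:
10u² − 190u + 880 = 0  ⟹  u² − 19u + 88 = 0
u = 11 or u = 8, giving (11, 19) and (8, 20).

(8, 20) and (11, 19)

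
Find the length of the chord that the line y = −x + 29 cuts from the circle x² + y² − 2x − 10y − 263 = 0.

The distance from (1, 5) to the line is 23/√2, and r² = 289.
Half the chord is √(r² − d²) = √(49/2), so the full chord is 7√2.

7√2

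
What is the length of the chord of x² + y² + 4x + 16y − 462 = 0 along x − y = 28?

From the line, y = x − 28. Substituting:
2x² − 36x − 126 = 0  ⟹  x² − 18x − 63 = 0
x = 21 or x = −3, giving (21, −7) and (−3, −31).
Chord length = distance between (21, −7) and (−3, −31) = √1152 = 24√2.

24√2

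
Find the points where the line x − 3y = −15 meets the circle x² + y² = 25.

(−3, 4) and (0, 5)

Substitute y = (15 + x)/3:
10x² + 30x = 0  ⟹  x² + 3x = 0
x = 0 or x = −3, giving (0, 5) and (−3, 4).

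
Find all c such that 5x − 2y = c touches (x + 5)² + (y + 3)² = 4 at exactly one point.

c = −19 ± 2√29

The line touches the circle iff its distance from (−5, −3) is 2:
|5·(−5) − 2·(−3) − c| / √29 = 2
|c − (−19)| = 2√29.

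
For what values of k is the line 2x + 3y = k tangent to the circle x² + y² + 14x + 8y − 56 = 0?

k = −26 ± 11√13

Tangency holds when the distance from the centre (−7, −4) to the line equals the radius 11:
|2·(−7) + 3·(−4) − k| / √13 = 11
|k − (−26)| = 11√13.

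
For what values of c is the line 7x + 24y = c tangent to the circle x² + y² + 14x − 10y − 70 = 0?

For a tangent, require d(centre, line) = r = 12.
|7·(−7) + 24·5 − c| / √625 = 12
|c − (71)| = 12·25, so c = 371 or c = −229.

c = −229 or c = 371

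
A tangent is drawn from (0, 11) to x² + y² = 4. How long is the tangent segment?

3√13

With centre O = (0, 0), |OP|² = 121 and r² = 4.
The tangent meets the radius at right angles, so tangent² = |PO|² − r² = 121 − 4 = 117.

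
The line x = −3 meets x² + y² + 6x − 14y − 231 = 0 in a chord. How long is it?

The distance from (−3, 7) to the line is 0, and r² = 289.
Half the chord is √(r² − d²) = √(289), so the full chord is 34.

34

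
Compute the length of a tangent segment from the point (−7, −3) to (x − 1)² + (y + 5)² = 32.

6

With centre O = (1, −5), |OP|² = 68 and r² = 32.
Power of the point: PT² = |PO|² − r² = 36, so PT = 6.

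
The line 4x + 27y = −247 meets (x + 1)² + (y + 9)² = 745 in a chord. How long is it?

2√745

Substitute y = (−247 − 4x)/27:
745x² + 1490x − 542360 = 0  ⟹  x² + 2x − 728 = 0
x = 26 or x = −28, giving (26, −13) and (−28, −5).
|(26, −13) − (−28, −5)| = √((54)² + (−8)²) = 2√745.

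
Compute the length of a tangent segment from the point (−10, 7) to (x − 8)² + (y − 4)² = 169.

2√41

The centre is (8, 4) and r = 13. The square of the distance from P to the centre is 324 + 9 = 333.
Power of the point: PT² = |PO|² − r² = 164, so PT = 2√41.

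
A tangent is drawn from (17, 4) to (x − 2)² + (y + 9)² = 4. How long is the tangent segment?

The centre is (2, −9) and r = 2. The square of the distance from P to the centre is 225 + 169 = 394.
By the tangent–radius right angle, tangent length = √(|PO|² − r²) = √390.

√390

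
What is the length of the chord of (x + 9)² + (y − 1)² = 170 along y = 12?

Substitute y = 12:
x² + 18x + 32 = 0
x = −2 or x = −16, giving (−2, 12) and (−16, 12).
Chord length = distance between (−2, 12) and (−16, 12) = √196 = 14.

14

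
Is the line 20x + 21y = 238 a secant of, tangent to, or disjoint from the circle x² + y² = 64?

Substituting the line into the circle gives 841x² − 9520x + 28420 = 0.
Δ = 90630400 − 95604880 = −4974480.
No real roots: the line does not meet the circle.

disjoint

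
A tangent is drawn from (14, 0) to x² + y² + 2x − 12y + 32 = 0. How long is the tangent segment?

16

Centre (−1, 6), r² = 5. |PO|² = (15)² + (−6)² = 261.
The tangent meets the radius at right angles, so tangent² = |PO|² − r² = 261 − 5 = 256.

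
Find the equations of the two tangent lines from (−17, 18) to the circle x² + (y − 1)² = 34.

Let a tangent through (−17, 18) have slope m. Its distance from (0, 1) must equal √34:
[m·(17) − (−17)]² = 34(m² + 1)
15m² + 34m + 15 = 0, so m = −3/5 or m = −5/3.
With m = −3/5: 3x + 5y = 39. With m = −5/3: 5x + 3y = −31.

3x + 5y = 39 and 5x + 3y = −31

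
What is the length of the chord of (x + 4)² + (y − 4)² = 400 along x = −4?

40

Centre (−4, 4), r² = 400. Perpendicular distance d from centre to line = |0| / √1 = 0.
Half the chord is √(r² − d²) = √(400), so the full chord is 40.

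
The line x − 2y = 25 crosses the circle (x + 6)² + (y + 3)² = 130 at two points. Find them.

Express y = (−25 + x)/2 and substitute into the circle:
5x² + 10x − 15 = 0  ⟹  x² + 2x − 3 = 0
x = 1 or x = −3, giving (1, −12) and (−3, −14).

(−3, −14) and (1, −12)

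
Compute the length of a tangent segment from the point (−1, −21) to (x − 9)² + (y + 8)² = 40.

√229

With centre O = (9, −8), |OP|² = 269 and r² = 40.
Power of the point: PT² = |PO|² − r² = 229, so PT = √229.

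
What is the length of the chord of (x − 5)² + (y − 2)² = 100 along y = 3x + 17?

2√10

Substitute y = 3x + 17:
10x² + 80x + 150 = 0  ⟹  x² + 8x + 15 = 0
x = −3 or x = −5, giving (−3, 8) and (−5, 2).
Chord length = distance between (−3, 8) and (−5, 2) = √40 = 2√10.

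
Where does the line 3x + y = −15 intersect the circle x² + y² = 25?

Substitute y = −3x − 15:
10x² + 90x + 200 = 0  ⟹  x² + 9x + 20 = 0
x = −4 or x = −5, giving (−4, −3) and (−5, 0).

(−5, 0) and (−4, −3)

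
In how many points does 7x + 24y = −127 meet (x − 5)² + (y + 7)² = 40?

d² = (7·5 + 24·(−7) − (−127))²/625 = 36/625; r² = 40.
Since d² < r², the line cuts the circle twice.

2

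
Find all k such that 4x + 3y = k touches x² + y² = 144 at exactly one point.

The line touches the circle iff its distance from (0, 0) is 12:
|4·0 + 3·0 − k| / √25 = 12
|k| = 12·5, so k = 60 or k = −60.

k = −60 or k = 60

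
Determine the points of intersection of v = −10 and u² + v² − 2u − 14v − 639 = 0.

(−19, −10) and (21, −10)

Express v = −10 and substitute into the circle:
u² − 2u − 399 = 0
u = 21 or u = −19, giving (21, −10) and (−19, −10).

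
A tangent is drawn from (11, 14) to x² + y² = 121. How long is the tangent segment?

The centre is (0, 0) and r = 11. The square of the distance from P to the centre is 121 + 196 = 317.
Power of the point: PT² = |PO|² − r² = 196, so PT = 14.

14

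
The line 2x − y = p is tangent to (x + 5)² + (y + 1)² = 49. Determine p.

Tangency holds when the distance from the centre (−5, −1) to the line equals the radius 7:
|2·(−5) − 1·(−1) − p| / √5 = 7
|p − (−9)| = 7√5.

p = −9 ± 7√5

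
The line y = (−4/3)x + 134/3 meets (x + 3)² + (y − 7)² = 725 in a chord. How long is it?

20

From the line, y = (134 − 4x)/3. Substituting:
25x² − 850x + 6325 = 0  ⟹  x² − 34x + 253 = 0
x = 23 or x = 11, giving (23, 14) and (11, 30).
Chord length = distance between (23, 14) and (11, 30) = √400 = 20.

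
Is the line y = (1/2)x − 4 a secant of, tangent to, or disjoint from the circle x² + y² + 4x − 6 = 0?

disjoint

Centre (−2, 0), r² = 10. Distance² from centre to line = (−10)²/5 = 20.
Since d² > r², the line lies outside the circle.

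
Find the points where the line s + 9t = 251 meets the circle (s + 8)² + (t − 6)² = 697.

Express t = (251 − s)/9 and substitute into the circle:
82s² + 902s − 12464 = 0  ⟹  s² + 11s − 152 = 0
s = 8 or s = −19, giving (8, 27) and (−19, 30).

(−19, 30) and (8, 27)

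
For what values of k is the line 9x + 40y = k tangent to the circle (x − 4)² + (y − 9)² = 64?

k = 68 or k = 724

For a tangent, require d(centre, line) = r = 8.
|9·4 + 40·9 − k| / √1681 = 8
|k − (396)| = 8·41, so k = 724 or k = 68.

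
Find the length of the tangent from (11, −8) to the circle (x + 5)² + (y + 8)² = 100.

With centre O = (−5, −8), |OP|² = 256 and r² = 100.
By the tangent–radius right angle, tangent length = √(|PO|² − r²) = √156 = 2√39.

2√39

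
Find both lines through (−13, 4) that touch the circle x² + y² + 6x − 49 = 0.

Write the tangent as mx − y + (4 − m·(−13)) = 0 and set its distance from the centre to √58:
(10m − (−4))² = 58(m² + 1)
21m² + 40m − 21 = 0, so m = −7/3 or m = 3/7.
With m = −7/3: 7x + 3y = −79. With m = 3/7: 3x − 7y = −67.

7x + 3y = −79 and 3x − 7y = −67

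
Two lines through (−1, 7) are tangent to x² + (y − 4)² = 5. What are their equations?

Let a tangent through (−1, 7) have slope m. Its distance from (0, 4) must equal √5:
[m·(1) − (−3)]² = 5(m² + 1)
2m² − 3m − 2 = 0, so m = −1/2 or m = 2.
Through (−1, 7) these give x + 2y = 13 and 2x − y = −9.

x + 2y = 13 and 2x − y = −9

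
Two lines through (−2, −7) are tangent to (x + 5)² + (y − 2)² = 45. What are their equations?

2x − y = 3 and x + 2y = −16

A line y − (−7) = m(x − (−2)) is tangent when its distance from (−5, 2) is 3√5:
(−3m − (9))² = 45(m² + 1)
2m² − 3m − 2 = 0, so m = 2 or m = −1/2.
With m = 2: 2x − y = 3. With m = −1/2: x + 2y = −16.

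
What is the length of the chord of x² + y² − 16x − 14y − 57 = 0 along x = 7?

The line gives x = 7. Substituting into the circle:
y² − 14y − 120 = 0
y = 20 or y = −6, giving (7, 20) and (7, −6).
|(7, 20) − (7, −6)| = √((0)² + (26)²) = 26.

26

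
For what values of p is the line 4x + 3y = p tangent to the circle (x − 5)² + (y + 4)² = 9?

p = −7 or p = 23

Tangency holds when the distance from the centre (5, −4) to the line equals the radius 3:
|4·5 + 3·(−4) − p| / √25 = 3
|p − (8)| = 3·5, so p = 23 or p = −7.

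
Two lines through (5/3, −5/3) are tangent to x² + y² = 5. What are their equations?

2x − y = 5 and x − 2y = 5

A line y − (−5/3) = m(x − (5/3)) is tangent when its distance from (0, 0) is √5:
(−5/3m − (5/3))² = 5(m² + 1)
2m² − 5m + 2 = 0, so m = 2 or m = 1/2.
With m = 2: 2x − y = 5. With m = 1/2: x − 2y = 5.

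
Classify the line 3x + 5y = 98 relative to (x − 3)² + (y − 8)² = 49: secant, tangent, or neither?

Centre (3, 8), r² = 49. Distance² from centre to line = (−49)²/34 = 2401/34.
Since d² > r², the line lies outside the circle.

neither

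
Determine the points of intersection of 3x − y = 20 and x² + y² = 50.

Express y = 3x − 20 and substitute into the circle:
10x² − 120x + 350 = 0  ⟹  x² − 12x + 35 = 0
x = 7 or x = 5, giving (7, 1) and (5, −5).

(5, −5) and (7, 1)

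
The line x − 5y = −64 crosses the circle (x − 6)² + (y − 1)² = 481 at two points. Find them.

From the line, y = (64 + x)/5. Substituting:
26x² − 182x − 7644 = 0  ⟹  x² − 7x − 294 = 0
x = 21 or x = −14, giving (21, 17) and (−14, 10).

(−14, 10) and (21, 17)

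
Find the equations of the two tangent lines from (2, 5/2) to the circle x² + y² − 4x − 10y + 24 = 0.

Let a tangent through (2, 5/2) have slope m. Its distance from (2, 5) must equal √5:
[m·(0) − (5/2)]² = 5(m² + 1)
4m² − 1 = 0, so m = −1/2 or m = 1/2.
Through (2, 5/2) these give x + 2y = 7 and x − 2y = −3.

x + 2y = 7 and x − 2y = −3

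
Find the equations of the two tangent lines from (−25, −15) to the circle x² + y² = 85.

Let a tangent through (−25, −15) have slope m. Its distance from (0, 0) must equal √85:
(25m − (15))² = 85(m² + 1)
54m² − 75m + 14 = 0, so m = 7/6 or m = 2/9.
With m = 7/6: 7x − 6y = −85. With m = 2/9: 2x − 9y = 85.

7x − 6y = −85 and 2x − 9y = 85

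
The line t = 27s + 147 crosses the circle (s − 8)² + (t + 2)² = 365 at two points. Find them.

From the line, t = 27s + 147. Substituting:
730s² + 8030s + 21900 = 0  ⟹  s² + 11s + 30 = 0
s = −5 or s = −6, giving (−5, 12) and (−6, −15).

(−6, −15) and (−5, 12)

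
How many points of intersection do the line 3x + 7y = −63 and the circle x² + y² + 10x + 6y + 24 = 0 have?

0

d² = (3·(−5) + 7·(−3) − (−63))²/58 = 729/58; r² = 10.
Since d² > r², the line lies outside the circle.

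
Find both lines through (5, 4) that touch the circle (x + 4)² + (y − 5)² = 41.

5x + 4y = 41 and 4x − 5y = 0

Write the tangent as mx − y + (4 − m·(5)) = 0 and set its distance from the centre to √41:
(−9m − (1))² = 41(m² + 1)
20m² + 9m − 20 = 0, so m = −5/4 or m = 4/5.
With m = −5/4: 5x + 4y = 41. With m = 4/5: 4x − 5y = 0.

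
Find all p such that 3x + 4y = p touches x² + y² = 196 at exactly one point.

p = −70 or p = 70

For a tangent, require d(centre, line) = r = 14.
|3·0 + 4·0 − p| / √25 = 14
|p| = 14·5, so p = 70 or p = −70.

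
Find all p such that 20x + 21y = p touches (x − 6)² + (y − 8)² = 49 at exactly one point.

Tangency holds when the distance from the centre (6, 8) to the line equals the radius 7:
|20·6 + 21·8 − p| / √841 = 7
|p − (288)| = 7·29, so p = 491 or p = 85.

p = 85 or p = 491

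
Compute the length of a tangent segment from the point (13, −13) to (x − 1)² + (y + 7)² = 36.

12

Centre (1, −7), r² = 36. |PO|² = (12)² + (−6)² = 180.
By the tangent–radius right angle, tangent length = √(|PO|² − r²) = √144 = 12.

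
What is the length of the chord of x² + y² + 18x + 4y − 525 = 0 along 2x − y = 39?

2√5

The distance from (−9, −2) to the line is 55/√5, and r² = 610.
Half the chord is √(r² − d²) = √(5), so the full chord is 2√5.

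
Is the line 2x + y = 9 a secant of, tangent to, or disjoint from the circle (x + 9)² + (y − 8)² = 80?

secant

Centre (−9, 8), r² = 80. Distance² from centre to line = (−19)²/5 = 361/5.
Since d² < r², the line cuts the circle twice.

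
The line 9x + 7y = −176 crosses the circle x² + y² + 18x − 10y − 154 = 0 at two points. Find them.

(−25, 7) and (−11, −11)

Substitute y = (−176 − 9x)/7:
130x² + 4680x + 35750 = 0  ⟹  x² + 36x + 275 = 0
x = −11 or x = −25, giving (−11, −11) and (−25, 7).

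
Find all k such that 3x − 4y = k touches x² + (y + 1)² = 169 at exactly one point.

k = −61 or k = 69

For a tangent, require d(centre, line) = r = 13.
|3·0 − 4·(−1) − k| / √25 = 13
|k − (4)| = 13·5, so k = 69 or k = −61.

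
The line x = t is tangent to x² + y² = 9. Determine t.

t = −3 or t = 3

Tangency holds when the distance from the centre (0, 0) to the line equals the radius 3:
|1·0 + 0·0 − t| / √1 = 3
|t| = 3, so t = 3 or t = −3.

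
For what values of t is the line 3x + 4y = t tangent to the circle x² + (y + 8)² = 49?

t = −67 or t = 3

Tangency holds when the distance from the centre (0, −8) to the line equals the radius 7:
|3·0 + 4·(−8) − t| / √25 = 7
|t − (−32)| = 7·5, so t = 3 or t = −67.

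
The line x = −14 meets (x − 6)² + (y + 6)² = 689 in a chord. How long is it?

The line gives x = −14. Substituting into the circle:
y² + 12y − 253 = 0
y = 11 or y = −23, giving (−14, 11) and (−14, −23).
|(−14, 11) − (−14, −23)| = √((0)² + (34)²) = 34.

34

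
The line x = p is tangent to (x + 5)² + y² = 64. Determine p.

p = −13 or p = 3

Tangency holds when the distance from the centre (−5, 0) to the line equals the radius 8:
|1·(−5) + 0·0 − p| / √1 = 8
|p − (−5)| = 8, so p = 3 or p = −13.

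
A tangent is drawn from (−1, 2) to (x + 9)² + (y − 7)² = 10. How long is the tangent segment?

√79

With centre O = (−9, 7), |OP|² = 89 and r² = 10.
Power of the point: PT² = |PO|² − r² = 79, so PT = √79.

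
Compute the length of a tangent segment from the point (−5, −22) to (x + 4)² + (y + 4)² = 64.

3√29

With centre O = (−4, −4), |OP|² = 325 and r² = 64.
By the tangent–radius right angle, tangent length = √(|PO|² − r²) = √261 = 3√29.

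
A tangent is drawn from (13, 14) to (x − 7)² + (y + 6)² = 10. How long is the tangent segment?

√426

Centre (7, −6), r² = 10. |PO|² = (6)² + (20)² = 436.
The tangent meets the radius at right angles, so tangent² = |PO|² − r² = 436 − 10 = 426.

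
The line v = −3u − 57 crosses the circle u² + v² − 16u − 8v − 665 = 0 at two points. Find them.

(−19, 0) and (−16, −9)

Substitute v = −3u − 57:
10u² + 350u + 3040 = 0  ⟹  u² + 35u + 304 = 0
u = −16 or u = −19, giving (−16, −9) and (−19, 0).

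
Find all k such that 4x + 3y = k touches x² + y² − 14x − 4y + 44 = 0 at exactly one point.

k = 19 or k = 49

Tangency holds when the distance from the centre (7, 2) to the line equals the radius 3:
|4·7 + 3·2 − k| / √25 = 3
|k − (34)| = 3·5, so k = 49 or k = 19.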